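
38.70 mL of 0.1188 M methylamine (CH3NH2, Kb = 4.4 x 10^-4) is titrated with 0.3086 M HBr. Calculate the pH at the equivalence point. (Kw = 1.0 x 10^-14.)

5.86

n(CH3NH2) = 0.1188 x 0.03870 = 0.004598 mol; V(HBr) at equivalence = 0.004598/0.3086 = 0.01490 L.
At equivalence the base is fully converted to CH3NH3+; total volume = 0.05360 L, so [CH3NH3+] = 0.004598/0.05360 = 0.08578 M.
Ka(CH3NH3+) = Kw/Kb = 1.0e-14 / 4.4 x 10^-4 = 2.27e-11.
[H^+] = sqrt(Ka x [CH3NH3+]) = sqrt(2.27e-11 x 0.08578) = 1.40e-6 M.
pH = -log(1.40e-6) = 5.86.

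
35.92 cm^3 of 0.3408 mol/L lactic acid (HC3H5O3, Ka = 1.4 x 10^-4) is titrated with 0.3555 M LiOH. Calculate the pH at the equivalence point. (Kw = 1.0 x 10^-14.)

n(HC3H5O3) = 0.3408 x 0.03592 = 0.01224 mol; V(LiOH) at equivalence = 0.01224/0.3555 = 0.03443 L.
At equivalence all the acid is converted to C3H5O3-; total volume = 0.03592 + 0.03443 = 0.07035 L, so [C3H5O3-] = 0.01224/0.07035 = 0.1740 M.
Kb = Kw/Ka = 1.0e-14 / 1.4 x 10^-4 = 7.14e-11.
[OH^-] = sqrt(Kb x [C3H5O3-]) = sqrt(7.14e-11 x 0.1740) = 3.53e-6 M.
pOH = 5.45, so pH = 14.00 - 5.45 = 8.55.

8.55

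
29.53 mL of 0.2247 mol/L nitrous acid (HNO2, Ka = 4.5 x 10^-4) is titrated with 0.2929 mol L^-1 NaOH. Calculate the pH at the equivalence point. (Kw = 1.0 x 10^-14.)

8.23

n(HNO2) = 0.2247 x 0.02953 = 0.006635 mol; V(NaOH) at equivalence = 0.006635/0.2929 = 0.02265 L.
At equivalence all the acid is converted to NO2-; total volume = 0.02953 + 0.02265 = 0.05218 L, so [NO2-] = 0.006635/0.05218 = 0.1272 M.
Kb = Kw/Ka = 1.0e-14 / 4.5 x 10^-4 = 2.22e-11.
[OH^-] = sqrt(Kb x [NO2-]) = sqrt(2.22e-11 x 0.1272) = 1.68e-6 M.
pOH = 5.77, so pH = 14.00 - 5.77 = 8.23.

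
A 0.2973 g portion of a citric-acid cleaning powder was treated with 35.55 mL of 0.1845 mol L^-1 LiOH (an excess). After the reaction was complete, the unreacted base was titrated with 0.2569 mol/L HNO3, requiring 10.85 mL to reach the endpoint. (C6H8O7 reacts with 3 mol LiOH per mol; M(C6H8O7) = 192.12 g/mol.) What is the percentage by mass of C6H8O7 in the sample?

Total n(LiOH) added = 0.1845 x 0.03555 = 0.006559 mol.
n(HNO3) used = 0.2569 x 0.01085 = 0.002787 mol, which equals the excess n(LiOH).
So n(LiOH) consumed by the sample = 0.006559 - 0.002787 = 0.003772 mol.
n(C6H8O7) = 0.003772 / 3 = 0.001257 mol.
mass C6H8O7 = 0.001257 x 192.12 = 0.2415 g, so %C6H8O7 = 0.2415/0.2973 x 100 = 81.2%.

81.2%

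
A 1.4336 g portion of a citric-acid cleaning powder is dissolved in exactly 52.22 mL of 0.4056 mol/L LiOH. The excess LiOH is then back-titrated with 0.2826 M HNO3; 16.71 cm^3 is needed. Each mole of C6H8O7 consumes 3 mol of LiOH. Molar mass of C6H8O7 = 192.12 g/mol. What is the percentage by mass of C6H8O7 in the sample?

Total n(LiOH) added = 0.4056 x 0.05222 = 0.02118 mol.
n(HNO3) used = 0.2826 x 0.01671 = 0.004722 mol, which equals the excess n(LiOH).
So n(LiOH) consumed by the sample = 0.02118 - 0.004722 = 0.01646 mol.
n(C6H8O7) = 0.01646 / 3 = 0.005486 mol.
mass C6H8O7 = 0.005486 x 192.12 = 1.054 g, so %C6H8O7 = 1.054/1.4336 x 100 = 73.5%.

73.5%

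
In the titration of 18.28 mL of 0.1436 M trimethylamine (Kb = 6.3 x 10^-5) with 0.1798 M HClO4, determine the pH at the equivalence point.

n((CH3)3N) = 0.1436 x 0.01828 = 0.002625 mol; V(HClO4) at equivalence = 0.002625/0.1798 = 0.01460 L.
At equivalence the base is fully converted to (CH3)3NH+; total volume = 0.03288 L, so [(CH3)3NH+] = 0.002625/0.03288 = 0.07984 M.
Ka((CH3)3NH+) = Kw/Kb = 1.0e-14 / 6.3 x 10^-5 = 1.59e-10.
[H^+] = sqrt(Ka x [(CH3)3NH+]) = sqrt(1.59e-10 x 0.07984) = 3.56e-6 M.
pH = -log(3.56e-6) = 5.45.

5.45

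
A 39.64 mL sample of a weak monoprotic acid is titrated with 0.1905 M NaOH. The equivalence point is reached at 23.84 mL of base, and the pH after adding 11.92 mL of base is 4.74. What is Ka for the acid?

1.8 x 10^-5

11.92 mL is half of the equivalence volume, so this is the half-equivalence point where [HA] = [A^-].
At half-equivalence pH = pKa, so pKa = 4.74.
Ka = 10^(-4.74) = 1.8 x 10^-5.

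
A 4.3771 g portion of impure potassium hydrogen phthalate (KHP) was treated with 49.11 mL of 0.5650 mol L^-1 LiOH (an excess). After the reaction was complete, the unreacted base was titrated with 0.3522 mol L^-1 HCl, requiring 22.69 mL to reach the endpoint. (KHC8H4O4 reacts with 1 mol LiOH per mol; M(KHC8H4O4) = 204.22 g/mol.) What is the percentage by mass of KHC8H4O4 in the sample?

Total n(LiOH) added = 0.5650 x 0.04911 = 0.02775 mol.
n(HCl) used = 0.3522 x 0.02269 = 0.007991 mol, which equals the excess n(LiOH).
So n(LiOH) consumed by the sample = 0.02775 - 0.007991 = 0.01976 mol.
n(KHC8H4O4) = 0.01976 / 1 = 0.01976 mol.
mass KHC8H4O4 = 0.01976 x 204.22 = 4.035 g, so %KHC8H4O4 = 4.035/4.3771 x 100 = 92.2%.

92.2%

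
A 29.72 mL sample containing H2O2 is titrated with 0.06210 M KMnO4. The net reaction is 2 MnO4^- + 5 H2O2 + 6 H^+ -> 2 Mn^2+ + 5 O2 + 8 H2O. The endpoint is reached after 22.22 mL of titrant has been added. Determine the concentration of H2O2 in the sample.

n(KMnO4) = 0.06210 x 0.02222 = 0.001380 mol.
From the balanced equation, 2 mol KMnO4 reacts with 5 mol H2O2, so n(H2O2) = 0.001380 x 5/2 = 0.003450 mol.
[H2O2] = 0.003450 / 0.02972 L = 0.116 M.

0.116 M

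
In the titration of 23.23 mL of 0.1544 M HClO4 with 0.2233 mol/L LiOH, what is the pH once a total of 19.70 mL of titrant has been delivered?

12.28

n(acid) = 0.1544 x 0.02323 = 0.003587 mol; n(LiOH) added = 0.2233 x 0.01970 = 0.004399 mol.
Base is in excess by 0.004399 - 0.003587 = 0.0008123 mol in a total volume of 0.04293 L.
[OH^-] = 0.0008123/0.04293 = 0.01892 M, so pOH = 1.72 and pH = 14.00 - 1.72 = 12.28.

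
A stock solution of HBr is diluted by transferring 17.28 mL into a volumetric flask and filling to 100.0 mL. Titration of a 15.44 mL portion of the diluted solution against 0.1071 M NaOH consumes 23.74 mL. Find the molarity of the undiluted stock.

0.953 M

n(NaOH) = 0.1071 x 0.02374 = 0.002543 mol.
n(HBr) in the aliquot = 0.002543 mol.
[diluted HBr] = 0.002543 / 0.01544 = 0.1647 M.
Dilution factor = 100.0/17.28 = 5.787, so [stock] = 0.1647 x 5.787 = 0.953 M.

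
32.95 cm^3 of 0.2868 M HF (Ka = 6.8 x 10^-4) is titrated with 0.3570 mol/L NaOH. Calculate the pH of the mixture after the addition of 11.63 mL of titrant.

3.06

Initial n(HF) = 0.2868 x 0.03295 = 0.009450 mol.
n(NaOH) added = 0.3570 x 0.01163 = 0.004152 mol, converting that many moles of HF to F-.
Remaining n(HF) = 0.005298 mol; n(F-) = 0.004152 mol.
By Henderson-Hasselbalch, pH = pKa + log([A^-]/[HA]) = 3.17 + log(0.004152/0.005298) = 3.17 + (-0.11) = 3.06.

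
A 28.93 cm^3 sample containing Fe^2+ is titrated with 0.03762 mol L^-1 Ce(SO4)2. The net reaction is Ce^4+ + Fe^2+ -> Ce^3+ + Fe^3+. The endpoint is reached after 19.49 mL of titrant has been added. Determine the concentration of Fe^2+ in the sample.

0.0253 M

n(Ce(SO4)2) = 0.03762 x 0.01949 = 0.0007332 mol.
From the balanced equation, 1 mol Ce(SO4)2 reacts with 1 mol Fe^2+, so n(Fe^2+) = 0.0007332 x 1/1 = 0.0007332 mol.
[Fe^2+] = 0.0007332 / 0.02893 L = 0.0253 M.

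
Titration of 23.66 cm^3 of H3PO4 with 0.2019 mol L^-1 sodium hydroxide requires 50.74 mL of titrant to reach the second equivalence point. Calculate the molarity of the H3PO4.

n(NaOH) = 0.2019 x 0.05074 = 0.01024 mol.
At the second equivalence point, 2 mol OH^- react per mol H3PO4, so n(H3PO4) = 0.01024 / 2 = 0.005122 mol.
[H3PO4] = 0.005122 / 0.02366 L = 0.216 M.

0.216 M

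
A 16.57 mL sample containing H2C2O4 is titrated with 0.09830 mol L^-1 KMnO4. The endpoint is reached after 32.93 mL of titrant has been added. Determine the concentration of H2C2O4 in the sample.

n(KMnO4) = 0.09830 x 0.03293 = 0.003237 mol.
From the balanced equation, 2 mol KMnO4 reacts with 5 mol H2C2O4, so n(H2C2O4) = 0.003237 x 5/2 = 0.008093 mol.
[H2C2O4] = 0.008093 / 0.01657 L = 0.488 M.

0.488 M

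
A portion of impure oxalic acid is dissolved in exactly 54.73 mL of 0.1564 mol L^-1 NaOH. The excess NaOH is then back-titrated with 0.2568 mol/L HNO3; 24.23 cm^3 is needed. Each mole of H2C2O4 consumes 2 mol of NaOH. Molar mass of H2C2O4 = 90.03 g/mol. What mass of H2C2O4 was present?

Total n(NaOH) added = 0.1564 x 0.05473 = 0.008560 mol.
n(HNO3) used = 0.2568 x 0.02423 = 0.006222 mol, which equals the excess n(NaOH).
So n(NaOH) consumed by the sample = 0.008560 - 0.006222 = 0.002338 mol.
n(H2C2O4) = 0.002338 / 2 = 0.001169 mol.
mass = 0.001169 mol x 90.03 g/mol = 0.105 g.

0.105 g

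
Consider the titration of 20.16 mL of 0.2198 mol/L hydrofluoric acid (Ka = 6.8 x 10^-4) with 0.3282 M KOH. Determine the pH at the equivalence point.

n(HF) = 0.2198 x 0.02016 = 0.004431 mol; V(KOH) at equivalence = 0.004431/0.3282 = 0.01350 L.
At equivalence all the acid is converted to F-; total volume = 0.02016 + 0.01350 = 0.03366 L, so [F-] = 0.004431/0.03366 = 0.1316 M.
Kb = Kw/Ka = 1.0e-14 / 6.8 x 10^-4 = 1.47e-11.
[OH^-] = sqrt(Kb x [F-]) = sqrt(1.47e-11 x 0.1316) = 1.39e-6 M.
pOH = 5.86, so pH = 14.00 - 5.86 = 8.14.

8.14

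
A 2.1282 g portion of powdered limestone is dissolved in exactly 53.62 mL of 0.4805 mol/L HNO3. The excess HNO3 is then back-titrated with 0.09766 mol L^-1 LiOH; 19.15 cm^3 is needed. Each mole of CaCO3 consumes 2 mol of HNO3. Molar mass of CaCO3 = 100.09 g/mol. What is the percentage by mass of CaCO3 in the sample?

Total n(HNO3) added = 0.4805 x 0.05362 = 0.02576 mol.
n(LiOH) used = 0.09766 x 0.01915 = 0.001870 mol, which equals the excess n(HNO3).
So n(HNO3) consumed by the sample = 0.02576 - 0.001870 = 0.02389 mol.
n(CaCO3) = 0.02389 / 2 = 0.01195 mol.
mass CaCO3 = 0.01195 x 100.09 = 1.196 g, so %CaCO3 = 1.196/2.1282 x 100 = 56.2%.

56.2%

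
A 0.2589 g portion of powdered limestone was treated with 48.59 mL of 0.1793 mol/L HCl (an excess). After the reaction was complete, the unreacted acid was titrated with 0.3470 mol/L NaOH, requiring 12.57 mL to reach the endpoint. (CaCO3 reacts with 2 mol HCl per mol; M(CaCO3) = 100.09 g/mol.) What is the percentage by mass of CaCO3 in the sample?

84.1%

Total n(HCl) added = 0.1793 x 0.04859 = 0.008712 mol.
n(NaOH) used = 0.3470 x 0.01257 = 0.004362 mol, which equals the excess n(HCl).
So n(HCl) consumed by the sample = 0.008712 - 0.004362 = 0.004350 mol.
n(CaCO3) = 0.004350 / 2 = 0.002175 mol.
mass CaCO3 = 0.002175 x 100.09 = 0.2177 g, so %CaCO3 = 0.2177/0.2589 x 100 = 84.1%.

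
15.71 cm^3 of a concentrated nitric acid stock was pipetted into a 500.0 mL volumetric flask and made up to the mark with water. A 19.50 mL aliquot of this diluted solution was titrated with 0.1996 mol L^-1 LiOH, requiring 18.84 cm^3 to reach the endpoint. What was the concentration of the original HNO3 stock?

n(LiOH) = 0.1996 x 0.01884 = 0.003760 mol.
n(HNO3) in the aliquot = 0.003760 mol.
[diluted HNO3] = 0.003760 / 0.01950 = 0.1928 M.
Dilution factor = 500.0/15.71 = 31.83, so [stock] = 0.1928 x 31.83 = 6.14 M.

6.14 M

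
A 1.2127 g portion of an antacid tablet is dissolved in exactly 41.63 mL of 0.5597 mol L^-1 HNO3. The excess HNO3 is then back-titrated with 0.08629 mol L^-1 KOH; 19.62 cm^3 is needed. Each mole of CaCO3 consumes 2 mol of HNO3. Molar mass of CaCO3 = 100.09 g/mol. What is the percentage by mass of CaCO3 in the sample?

Total n(HNO3) added = 0.5597 x 0.04163 = 0.02330 mol.
n(KOH) used = 0.08629 x 0.01962 = 0.001693 mol, which equals the excess n(HNO3).
So n(HNO3) consumed by the sample = 0.02330 - 0.001693 = 0.02161 mol.
n(CaCO3) = 0.02161 / 2 = 0.01080 mol.
mass CaCO3 = 0.01080 x 100.09 = 1.081 g, so %CaCO3 = 1.081/1.2127 x 100 = 89.2%.

89.2%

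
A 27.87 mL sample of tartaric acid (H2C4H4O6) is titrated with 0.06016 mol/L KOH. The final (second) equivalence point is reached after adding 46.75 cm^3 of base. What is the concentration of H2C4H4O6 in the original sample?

n(KOH) = 0.06016 x 0.04675 = 0.002812 mol.
At the final (second) equivalence point, 2 mol OH^- react per mol H2C4H4O6, so n(H2C4H4O6) = 0.002812 / 2 = 0.001406 mol.
[H2C4H4O6] = 0.001406 / 0.02787 L = 0.0505 M.

0.0505 M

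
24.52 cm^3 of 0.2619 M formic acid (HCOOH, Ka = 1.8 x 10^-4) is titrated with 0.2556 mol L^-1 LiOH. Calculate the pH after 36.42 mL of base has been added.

n(acid) = 0.2619 x 0.02452 = 0.006422 mol; n(LiOH) added = 0.2556 x 0.03642 = 0.009309 mol.
Base is in excess by 0.009309 - 0.006422 = 0.002887 mol in a total volume of 0.06094 L.
[OH^-] = 0.002887/0.06094 = 0.04738 M, so pOH = 1.32 and pH = 14.00 - 1.32 = 12.68.

12.68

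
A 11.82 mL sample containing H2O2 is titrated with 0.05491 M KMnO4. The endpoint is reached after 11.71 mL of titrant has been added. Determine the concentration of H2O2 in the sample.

n(KMnO4) = 0.05491 x 0.01171 = 0.0006430 mol.
From the balanced equation, 2 mol KMnO4 reacts with 5 mol H2O2, so n(H2O2) = 0.0006430 x 5/2 = 0.001607 mol.
[H2O2] = 0.001607 / 0.01182 L = 0.136 M.

0.136 M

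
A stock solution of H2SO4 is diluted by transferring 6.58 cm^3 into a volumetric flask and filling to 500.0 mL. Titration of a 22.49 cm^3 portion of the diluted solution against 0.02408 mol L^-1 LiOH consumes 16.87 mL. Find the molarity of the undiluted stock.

n(LiOH) = 0.02408 x 0.01687 = 0.0004062 mol.
n(H2SO4) in the aliquot = 0.0004062 x 1/2 = 0.0002031 mol.
[diluted H2SO4] = 0.0002031 / 0.02249 = 0.009031 M.
Dilution factor = 500.0/6.580 = 75.99, so [stock] = 0.009031 x 75.99 = 0.686 M.

0.686 M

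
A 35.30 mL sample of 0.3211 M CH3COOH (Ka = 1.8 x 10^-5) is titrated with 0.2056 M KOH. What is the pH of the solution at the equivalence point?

n(CH3COOH) = 0.3211 x 0.03530 = 0.01133 mol; V(KOH) at equivalence = 0.01133/0.2056 = 0.05513 L.
At equivalence all the acid is converted to CH3COO-; total volume = 0.03530 + 0.05513 = 0.09043 L, so [CH3COO-] = 0.01133/0.09043 = 0.1253 M.
Kb = Kw/Ka = 1.0e-14 / 1.8 x 10^-5 = 5.56e-10.
[OH^-] = sqrt(Kb x [CH3COO-]) = sqrt(5.56e-10 x 0.1253) = 8.34e-6 M.
pOH = 5.08, so pH = 14.00 - 5.08 = 8.92.

8.92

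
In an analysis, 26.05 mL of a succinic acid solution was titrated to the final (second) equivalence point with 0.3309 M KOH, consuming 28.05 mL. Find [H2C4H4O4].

n(KOH) = 0.3309 x 0.02805 = 0.009282 mol.
At the final (second) equivalence point, 2 mol OH^- react per mol H2C4H4O4, so n(H2C4H4O4) = 0.009282 / 2 = 0.004641 mol.
[H2C4H4O4] = 0.004641 / 0.02605 L = 0.178 M.

0.178 M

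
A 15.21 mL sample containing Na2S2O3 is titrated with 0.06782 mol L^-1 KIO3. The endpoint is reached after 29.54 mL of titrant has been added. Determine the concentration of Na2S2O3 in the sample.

n(KIO3) = 0.06782 x 0.02954 = 0.002003 mol.
From the balanced equation, 1 mol KIO3 reacts with 6 mol Na2S2O3, so n(Na2S2O3) = 0.002003 x 6/1 = 0.01202 mol.
[Na2S2O3] = 0.01202 / 0.01521 L = 0.790 M.

0.790 M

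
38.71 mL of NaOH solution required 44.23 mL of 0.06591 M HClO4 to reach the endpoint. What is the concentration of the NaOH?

n(HClO4) delivered = 0.06591 x 0.04423 = 0.002915 mol.
For a 1:1 reaction, n(NaOH) = 0.002915 mol.
[NaOH] = 0.002915 mol / 0.03871 L = 0.0753 M.

0.0753 M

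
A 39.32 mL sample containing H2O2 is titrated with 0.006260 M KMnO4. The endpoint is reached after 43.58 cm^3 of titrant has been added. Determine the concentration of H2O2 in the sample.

0.0173 M

n(KMnO4) = 0.006260 x 0.04358 = 0.0002728 mol.
From the balanced equation, 2 mol KMnO4 reacts with 5 mol H2O2, so n(H2O2) = 0.0002728 x 5/2 = 0.0006820 mol.
[H2O2] = 0.0006820 / 0.03932 L = 0.0173 M.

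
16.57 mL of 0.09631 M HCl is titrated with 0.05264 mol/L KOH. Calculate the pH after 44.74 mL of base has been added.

n(acid) = 0.09631 x 0.01657 = 0.001596 mol; n(KOH) added = 0.05264 x 0.04474 = 0.002355 mol.
Base is in excess by 0.002355 - 0.001596 = 0.0007593 mol in a total volume of 0.06131 L.
[OH^-] = 0.0007593/0.06131 = 0.01238 M, so pOH = 1.91 and pH = 14.00 - 1.91 = 12.09.

12.09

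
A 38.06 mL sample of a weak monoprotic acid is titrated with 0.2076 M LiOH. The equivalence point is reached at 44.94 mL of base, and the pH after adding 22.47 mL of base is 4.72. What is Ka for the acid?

1.9 x 10^-5

22.47 mL is half of the equivalence volume, so this is the half-equivalence point where [HA] = [A^-].
At half-equivalence pH = pKa, so pKa = 4.72.
Ka = 10^(-4.72) = 1.9 x 10^-5.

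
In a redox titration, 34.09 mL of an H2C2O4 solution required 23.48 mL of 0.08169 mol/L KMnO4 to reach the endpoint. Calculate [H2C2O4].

0.141 M

n(KMnO4) = 0.08169 x 0.02348 = 0.001918 mol.
From the balanced equation, 2 mol KMnO4 reacts with 5 mol H2C2O4, so n(H2C2O4) = 0.001918 x 5/2 = 0.004795 mol.
[H2C2O4] = 0.004795 / 0.03409 L = 0.141 M.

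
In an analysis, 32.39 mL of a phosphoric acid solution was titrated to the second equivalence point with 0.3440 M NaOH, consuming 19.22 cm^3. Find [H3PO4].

0.102 M

n(NaOH) = 0.3440 x 0.01922 = 0.006612 mol.
At the second equivalence point, 2 mol OH^- react per mol H3PO4, so n(H3PO4) = 0.006612 / 2 = 0.003306 mol.
[H3PO4] = 0.003306 / 0.03239 L = 0.102 M.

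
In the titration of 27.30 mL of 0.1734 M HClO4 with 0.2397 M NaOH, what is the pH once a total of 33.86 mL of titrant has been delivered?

n(acid) = 0.1734 x 0.02730 = 0.004734 mol; n(NaOH) added = 0.2397 x 0.03386 = 0.008116 mol.
Base is in excess by 0.008116 - 0.004734 = 0.003382 mol in a total volume of 0.06116 L.
[OH^-] = 0.003382/0.06116 = 0.05530 M, so pOH = 1.26 and pH = 14.00 - 1.26 = 12.74.

12.74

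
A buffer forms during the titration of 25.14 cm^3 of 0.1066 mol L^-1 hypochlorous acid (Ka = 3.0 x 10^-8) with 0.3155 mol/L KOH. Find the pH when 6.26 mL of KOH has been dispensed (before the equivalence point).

7.97

Initial n(HClO) = 0.1066 x 0.02514 = 0.002680 mol.
n(KOH) added = 0.3155 x 0.006260 = 0.001975 mol, converting that many moles of HClO to ClO-.
Remaining n(HClO) = 0.0007049 mol; n(ClO-) = 0.001975 mol.
By Henderson-Hasselbalch, pH = pKa + log([A^-]/[HA]) = 7.52 + log(0.001975/0.0007049) = 7.52 + (+0.45) = 7.97.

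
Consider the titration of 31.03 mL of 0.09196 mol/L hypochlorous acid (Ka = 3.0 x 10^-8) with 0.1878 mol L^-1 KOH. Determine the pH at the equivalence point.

n(HClO) = 0.09196 x 0.03103 = 0.002854 mol; V(KOH) at equivalence = 0.002854/0.1878 = 0.01519 L.
At equivalence all the acid is converted to ClO-; total volume = 0.03103 + 0.01519 = 0.04622 L, so [ClO-] = 0.002854/0.04622 = 0.06173 M.
Kb = Kw/Ka = 1.0e-14 / 3.0 x 10^-8 = 3.33e-7.
[OH^-] = sqrt(Kb x [ClO-]) = sqrt(3.33e-7 x 0.06173) = 0.000143 M.
pOH = 3.84, so pH = 14.00 - 3.84 = 10.16.

10.16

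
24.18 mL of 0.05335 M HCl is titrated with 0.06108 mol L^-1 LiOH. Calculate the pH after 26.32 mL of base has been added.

n(acid) = 0.05335 x 0.02418 = 0.001290 mol; n(LiOH) added = 0.06108 x 0.02632 = 0.001608 mol.
Base is in excess by 0.001608 - 0.001290 = 0.0003176 mol in a total volume of 0.05050 L.
[OH^-] = 0.0003176/0.05050 = 0.006290 M, so pOH = 2.20 and pH = 14.00 - 2.20 = 11.80.

11.80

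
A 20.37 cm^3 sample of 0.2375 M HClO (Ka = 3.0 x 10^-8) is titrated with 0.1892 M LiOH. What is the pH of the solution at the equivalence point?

10.27

n(HClO) = 0.2375 x 0.02037 = 0.004838 mol; V(LiOH) at equivalence = 0.004838/0.1892 = 0.02557 L.
At equivalence all the acid is converted to ClO-; total volume = 0.02037 + 0.02557 = 0.04594 L, so [ClO-] = 0.004838/0.04594 = 0.1053 M.
Kb = Kw/Ka = 1.0e-14 / 3.0 x 10^-8 = 3.33e-7.
[OH^-] = sqrt(Kb x [ClO-]) = sqrt(3.33e-7 x 0.1053) = 0.000187 M.
pOH = 3.73, so pH = 14.00 - 3.73 = 10.27.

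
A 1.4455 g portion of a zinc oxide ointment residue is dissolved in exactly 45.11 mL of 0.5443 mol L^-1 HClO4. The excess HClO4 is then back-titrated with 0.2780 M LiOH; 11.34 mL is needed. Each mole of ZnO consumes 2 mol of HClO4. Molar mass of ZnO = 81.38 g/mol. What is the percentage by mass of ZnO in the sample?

Total n(HClO4) added = 0.5443 x 0.04511 = 0.02455 mol.
n(LiOH) used = 0.2780 x 0.01134 = 0.003153 mol, which equals the excess n(HClO4).
So n(HClO4) consumed by the sample = 0.02455 - 0.003153 = 0.02140 mol.
n(ZnO) = 0.02140 / 2 = 0.01070 mol.
mass ZnO = 0.01070 x 81.38 = 0.8708 g, so %ZnO = 0.8708/1.4455 x 100 = 60.2%.

60.2%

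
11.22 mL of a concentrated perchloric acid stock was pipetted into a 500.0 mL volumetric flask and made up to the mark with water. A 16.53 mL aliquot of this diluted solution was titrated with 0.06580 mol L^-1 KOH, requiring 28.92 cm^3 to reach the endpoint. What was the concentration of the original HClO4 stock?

n(KOH) = 0.06580 x 0.02892 = 0.001903 mol.
n(HClO4) in the aliquot = 0.001903 mol.
[diluted HClO4] = 0.001903 / 0.01653 = 0.1151 M.
Dilution factor = 500.0/11.22 = 44.56, so [stock] = 0.1151 x 44.56 = 5.13 M.

5.13 M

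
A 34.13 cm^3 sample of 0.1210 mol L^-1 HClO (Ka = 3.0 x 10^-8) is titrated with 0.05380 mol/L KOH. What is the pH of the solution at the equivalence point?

10.05

n(HClO) = 0.1210 x 0.03413 = 0.004130 mol; V(KOH) at equivalence = 0.004130/0.05380 = 0.07676 L.
At equivalence all the acid is converted to ClO-; total volume = 0.03413 + 0.07676 = 0.1109 L, so [ClO-] = 0.004130/0.1109 = 0.03724 M.
Kb = Kw/Ka = 1.0e-14 / 3.0 x 10^-8 = 3.33e-7.
[OH^-] = sqrt(Kb x [ClO-]) = sqrt(3.33e-7 x 0.03724) = 0.000111 M.
pOH = 3.95, so pH = 14.00 - 3.95 = 10.05.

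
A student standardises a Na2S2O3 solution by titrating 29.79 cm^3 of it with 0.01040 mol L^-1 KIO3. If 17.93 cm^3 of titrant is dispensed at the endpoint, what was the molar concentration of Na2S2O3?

n(KIO3) = 0.01040 x 0.01793 = 0.0001865 mol.
From the balanced equation, 1 mol KIO3 reacts with 6 mol Na2S2O3, so n(Na2S2O3) = 0.0001865 x 6/1 = 0.001119 mol.
[Na2S2O3] = 0.001119 / 0.02979 L = 0.0376 M.

0.0376 M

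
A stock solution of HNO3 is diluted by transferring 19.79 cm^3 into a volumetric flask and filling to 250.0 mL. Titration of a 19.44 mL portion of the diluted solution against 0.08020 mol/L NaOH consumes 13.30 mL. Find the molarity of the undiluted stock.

0.693 M

n(NaOH) = 0.08020 x 0.01330 = 0.001067 mol.
n(HNO3) in the aliquot = 0.001067 mol.
[diluted HNO3] = 0.001067 / 0.01944 = 0.05487 M.
Dilution factor = 250.0/19.79 = 12.63, so [stock] = 0.05487 x 12.63 = 0.693 M.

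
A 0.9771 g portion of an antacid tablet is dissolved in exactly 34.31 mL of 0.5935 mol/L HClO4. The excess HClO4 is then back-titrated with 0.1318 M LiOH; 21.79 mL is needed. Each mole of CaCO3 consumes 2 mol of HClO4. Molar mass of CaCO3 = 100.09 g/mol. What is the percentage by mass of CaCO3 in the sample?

89.6%

Total n(HClO4) added = 0.5935 x 0.03431 = 0.02036 mol.
n(LiOH) used = 0.1318 x 0.02179 = 0.002872 mol, which equals the excess n(HClO4).
So n(HClO4) consumed by the sample = 0.02036 - 0.002872 = 0.01749 mol.
n(CaCO3) = 0.01749 / 2 = 0.008746 mol.
mass CaCO3 = 0.008746 x 100.09 = 0.8753 g, so %CaCO3 = 0.8753/0.9771 x 100 = 89.6%.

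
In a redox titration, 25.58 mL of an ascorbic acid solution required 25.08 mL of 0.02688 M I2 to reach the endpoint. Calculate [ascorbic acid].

0.0264 M

n(I2) = 0.02688 x 0.02508 = 0.0006742 mol.
From the balanced equation, 1 mol I2 reacts with 1 mol ascorbic acid, so n(ascorbic acid) = 0.0006742 x 1/1 = 0.0006742 mol.
[ascorbic acid] = 0.0006742 / 0.02558 L = 0.0264 M.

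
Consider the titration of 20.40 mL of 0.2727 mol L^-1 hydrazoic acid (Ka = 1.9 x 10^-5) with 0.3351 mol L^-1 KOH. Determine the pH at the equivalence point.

8.95

n(HN3) = 0.2727 x 0.02040 = 0.005563 mol; V(KOH) at equivalence = 0.005563/0.3351 = 0.01660 L.
At equivalence all the acid is converted to N3-; total volume = 0.02040 + 0.01660 = 0.03700 L, so [N3-] = 0.005563/0.03700 = 0.1503 M.
Kb = Kw/Ka = 1.0e-14 / 1.9 x 10^-5 = 5.26e-10.
[OH^-] = sqrt(Kb x [N3-]) = sqrt(5.26e-10 x 0.1503) = 8.90e-6 M.
pOH = 5.05, so pH = 14.00 - 5.05 = 8.95.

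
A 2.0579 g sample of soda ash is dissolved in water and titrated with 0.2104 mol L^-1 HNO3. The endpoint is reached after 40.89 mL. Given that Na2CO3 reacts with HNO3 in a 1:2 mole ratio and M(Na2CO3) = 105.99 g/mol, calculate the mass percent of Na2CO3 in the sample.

22.2%

n(HNO3) = 0.2104 x 0.04089 = 0.008603 mol.
n(Na2CO3) = 0.008603 / 2 = 0.004302 mol.
mass of Na2CO3 = 0.004302 x 105.99 = 0.4559 g.
% purity = 0.4559 / 2.0579 x 100 = 22.2%.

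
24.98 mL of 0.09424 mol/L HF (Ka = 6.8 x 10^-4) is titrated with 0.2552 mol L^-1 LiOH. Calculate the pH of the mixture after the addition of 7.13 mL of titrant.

Initial n(HF) = 0.09424 x 0.02498 = 0.002354 mol.
n(LiOH) added = 0.2552 x 0.007130 = 0.001820 mol, converting that many moles of HF to F-.
Remaining n(HF) = 0.0005345 mol; n(F-) = 0.001820 mol.
By Henderson-Hasselbalch, pH = pKa + log([A^-]/[HA]) = 3.17 + log(0.001820/0.0005345) = 3.17 + (+0.53) = 3.70.

3.70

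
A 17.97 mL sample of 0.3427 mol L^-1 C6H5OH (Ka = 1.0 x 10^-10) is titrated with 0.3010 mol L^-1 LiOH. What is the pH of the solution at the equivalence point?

n(C6H5OH) = 0.3427 x 0.01797 = 0.006158 mol; V(LiOH) at equivalence = 0.006158/0.3010 = 0.02046 L.
At equivalence all the acid is converted to C6H5O-; total volume = 0.01797 + 0.02046 = 0.03843 L, so [C6H5O-] = 0.006158/0.03843 = 0.1602 M.
Kb = Kw/Ka = 1.0e-14 / 1.0 x 10^-10 = 0.000100.
[OH^-] = sqrt(Kb x [C6H5O-]) = sqrt(0.000100 x 0.1602) = 0.00400 M.
pOH = 2.40, so pH = 14.00 - 2.40 = 11.60.

11.60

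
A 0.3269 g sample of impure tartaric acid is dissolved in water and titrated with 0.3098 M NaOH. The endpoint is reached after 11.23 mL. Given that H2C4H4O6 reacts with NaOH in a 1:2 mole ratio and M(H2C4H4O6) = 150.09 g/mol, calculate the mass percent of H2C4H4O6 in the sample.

n(NaOH) = 0.3098 x 0.01123 = 0.003479 mol.
n(H2C4H4O6) = 0.003479 / 2 = 0.001740 mol.
mass of H2C4H4O6 = 0.001740 x 150.09 = 0.2611 g.
% purity = 0.2611 / 0.3269 x 100 = 79.9%.

79.9%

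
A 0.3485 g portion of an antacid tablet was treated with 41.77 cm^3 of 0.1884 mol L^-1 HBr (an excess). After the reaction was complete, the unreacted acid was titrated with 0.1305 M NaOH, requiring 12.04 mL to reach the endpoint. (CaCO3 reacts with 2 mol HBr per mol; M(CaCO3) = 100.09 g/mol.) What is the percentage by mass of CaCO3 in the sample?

Total n(HBr) added = 0.1884 x 0.04177 = 0.007869 mol.
n(NaOH) used = 0.1305 x 0.01204 = 0.001571 mol, which equals the excess n(HBr).
So n(HBr) consumed by the sample = 0.007869 - 0.001571 = 0.006298 mol.
n(CaCO3) = 0.006298 / 2 = 0.003149 mol.
mass CaCO3 = 0.003149 x 100.09 = 0.3152 g, so %CaCO3 = 0.3152/0.3485 x 100 = 90.4%.

90.4%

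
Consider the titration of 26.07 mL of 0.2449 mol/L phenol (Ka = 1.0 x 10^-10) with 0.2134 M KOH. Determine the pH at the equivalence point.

n(C6H5OH) = 0.2449 x 0.02607 = 0.006385 mol; V(KOH) at equivalence = 0.006385/0.2134 = 0.02992 L.
At equivalence all the acid is converted to C6H5O-; total volume = 0.02607 + 0.02992 = 0.05599 L, so [C6H5O-] = 0.006385/0.05599 = 0.1140 M.
Kb = Kw/Ka = 1.0e-14 / 1.0 x 10^-10 = 0.000100.
[OH^-] = sqrt(Kb x [C6H5O-]) = sqrt(0.000100 x 0.1140) = 0.00338 M.
pOH = 2.47, so pH = 14.00 - 2.47 = 11.53.

11.53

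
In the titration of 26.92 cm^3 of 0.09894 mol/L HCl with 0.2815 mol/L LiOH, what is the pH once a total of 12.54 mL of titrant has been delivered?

12.34

n(acid) = 0.09894 x 0.02692 = 0.002663 mol; n(LiOH) added = 0.2815 x 0.01254 = 0.003530 mol.
Base is in excess by 0.003530 - 0.002663 = 0.0008665 mol in a total volume of 0.03946 L.
[OH^-] = 0.0008665/0.03946 = 0.02196 M, so pOH = 1.66 and pH = 14.00 - 1.66 = 12.34.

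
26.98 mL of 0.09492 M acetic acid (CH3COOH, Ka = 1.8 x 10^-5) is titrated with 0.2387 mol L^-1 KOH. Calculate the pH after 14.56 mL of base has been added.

12.34

n(acid) = 0.09492 x 0.02698 = 0.002561 mol; n(KOH) added = 0.2387 x 0.01456 = 0.003475 mol.
Base is in excess by 0.003475 - 0.002561 = 0.0009145 mol in a total volume of 0.04154 L.
[OH^-] = 0.0009145/0.04154 = 0.02202 M, so pOH = 1.66 and pH = 14.00 - 1.66 = 12.34.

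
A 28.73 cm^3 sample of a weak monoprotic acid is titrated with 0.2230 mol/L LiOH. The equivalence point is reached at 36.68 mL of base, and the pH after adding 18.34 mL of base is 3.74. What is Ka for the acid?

18.34 mL is half of the equivalence volume, so this is the half-equivalence point where [HA] = [A^-].
At half-equivalence pH = pKa, so pKa = 3.74.
Ka = 10^(-3.74) = 1.8 x 10^-4.

1.8 x 10^-4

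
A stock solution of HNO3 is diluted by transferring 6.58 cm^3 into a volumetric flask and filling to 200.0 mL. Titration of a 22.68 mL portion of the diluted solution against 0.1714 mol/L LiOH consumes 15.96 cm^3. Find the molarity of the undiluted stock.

n(LiOH) = 0.1714 x 0.01596 = 0.002736 mol.
n(HNO3) in the aliquot = 0.002736 mol.
[diluted HNO3] = 0.002736 / 0.02268 = 0.1206 M.
Dilution factor = 200.0/6.580 = 30.40, so [stock] = 0.1206 x 30.40 = 3.67 M.

3.67 M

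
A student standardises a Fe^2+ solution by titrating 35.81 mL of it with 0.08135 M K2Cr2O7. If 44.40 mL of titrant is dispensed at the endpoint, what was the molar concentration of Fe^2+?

0.605 M

n(K2Cr2O7) = 0.08135 x 0.04440 = 0.003612 mol.
From the balanced equation, 1 mol K2Cr2O7 reacts with 6 mol Fe^2+, so n(Fe^2+) = 0.003612 x 6/1 = 0.02167 mol.
[Fe^2+] = 0.02167 / 0.03581 L = 0.605 M.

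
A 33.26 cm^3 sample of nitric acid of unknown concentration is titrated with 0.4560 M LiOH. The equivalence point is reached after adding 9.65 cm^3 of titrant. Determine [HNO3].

0.132 M

n(LiOH) delivered = 0.4560 x 0.009650 = 0.004400 mol.
For a 1:1 reaction, n(HNO3) = 0.004400 mol.
[HNO3] = 0.004400 mol / 0.03326 L = 0.132 M.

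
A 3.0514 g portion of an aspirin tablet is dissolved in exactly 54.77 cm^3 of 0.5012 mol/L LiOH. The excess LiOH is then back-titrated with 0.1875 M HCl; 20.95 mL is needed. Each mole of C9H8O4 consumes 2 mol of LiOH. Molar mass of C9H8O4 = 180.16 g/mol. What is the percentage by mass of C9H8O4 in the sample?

69.4%

Total n(LiOH) added = 0.5012 x 0.05477 = 0.02745 mol.
n(HCl) used = 0.1875 x 0.02095 = 0.003928 mol, which equals the excess n(LiOH).
So n(LiOH) consumed by the sample = 0.02745 - 0.003928 = 0.02352 mol.
n(C9H8O4) = 0.02352 / 2 = 0.01176 mol.
mass C9H8O4 = 0.01176 x 180.16 = 2.119 g, so %C9H8O4 = 2.119/3.0514 x 100 = 69.4%.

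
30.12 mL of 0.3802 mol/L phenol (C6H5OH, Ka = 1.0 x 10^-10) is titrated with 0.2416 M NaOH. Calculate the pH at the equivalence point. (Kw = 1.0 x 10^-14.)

11.58

n(C6H5OH) = 0.3802 x 0.03012 = 0.01145 mol; V(NaOH) at equivalence = 0.01145/0.2416 = 0.04740 L.
At equivalence all the acid is converted to C6H5O-; total volume = 0.03012 + 0.04740 = 0.07752 L, so [C6H5O-] = 0.01145/0.07752 = 0.1477 M.
Kb = Kw/Ka = 1.0e-14 / 1.0 x 10^-10 = 0.000100.
[OH^-] = sqrt(Kb x [C6H5O-]) = sqrt(0.000100 x 0.1477) = 0.00384 M.
pOH = 2.42, so pH = 14.00 - 2.42 = 11.58.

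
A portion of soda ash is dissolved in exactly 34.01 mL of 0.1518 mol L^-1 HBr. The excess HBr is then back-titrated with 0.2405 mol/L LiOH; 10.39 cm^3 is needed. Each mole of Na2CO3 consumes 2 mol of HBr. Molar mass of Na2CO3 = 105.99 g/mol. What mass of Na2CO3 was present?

Total n(HBr) added = 0.1518 x 0.03401 = 0.005163 mol.
n(LiOH) used = 0.2405 x 0.01039 = 0.002499 mol, which equals the excess n(HBr).
So n(HBr) consumed by the sample = 0.005163 - 0.002499 = 0.002664 mol.
n(Na2CO3) = 0.002664 / 2 = 0.001332 mol.
mass = 0.001332 mol x 105.99 g/mol = 0.141 g.

0.141 g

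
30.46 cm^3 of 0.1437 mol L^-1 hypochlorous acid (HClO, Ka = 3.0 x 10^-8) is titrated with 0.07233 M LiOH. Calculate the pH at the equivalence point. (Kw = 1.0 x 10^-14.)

n(HClO) = 0.1437 x 0.03046 = 0.004377 mol; V(LiOH) at equivalence = 0.004377/0.07233 = 0.06052 L.
At equivalence all the acid is converted to ClO-; total volume = 0.03046 + 0.06052 = 0.09098 L, so [ClO-] = 0.004377/0.09098 = 0.04811 M.
Kb = Kw/Ka = 1.0e-14 / 3.0 x 10^-8 = 3.33e-7.
[OH^-] = sqrt(Kb x [ClO-]) = sqrt(3.33e-7 x 0.04811) = 0.000127 M.
pOH = 3.90, so pH = 14.00 - 3.90 = 10.10.

10.10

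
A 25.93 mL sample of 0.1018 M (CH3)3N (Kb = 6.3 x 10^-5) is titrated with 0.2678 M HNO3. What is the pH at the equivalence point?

n((CH3)3N) = 0.1018 x 0.02593 = 0.002640 mol; V(HNO3) at equivalence = 0.002640/0.2678 = 0.009857 L.
At equivalence the base is fully converted to (CH3)3NH+; total volume = 0.03579 L, so [(CH3)3NH+] = 0.002640/0.03579 = 0.07376 M.
Ka((CH3)3NH+) = Kw/Kb = 1.0e-14 / 6.3 x 10^-5 = 1.59e-10.
[H^+] = sqrt(Ka x [(CH3)3NH+]) = sqrt(1.59e-10 x 0.07376) = 3.42e-6 M.
pH = -log(3.42e-6) = 5.47.

5.47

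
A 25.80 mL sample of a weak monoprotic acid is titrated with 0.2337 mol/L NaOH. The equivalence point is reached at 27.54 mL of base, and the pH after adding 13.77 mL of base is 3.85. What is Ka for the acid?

13.77 mL is half of the equivalence volume, so this is the half-equivalence point where [HA] = [A^-].
At half-equivalence pH = pKa, so pKa = 3.85.
Ka = 10^(-3.85) = 1.4 x 10^-4.

1.4 x 10^-4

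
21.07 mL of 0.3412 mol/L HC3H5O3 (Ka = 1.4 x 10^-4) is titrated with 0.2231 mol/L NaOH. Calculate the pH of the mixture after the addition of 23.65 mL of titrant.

Initial n(HC3H5O3) = 0.3412 x 0.02107 = 0.007189 mol.
n(NaOH) added = 0.2231 x 0.02365 = 0.005276 mol, converting that many moles of HC3H5O3 to C3H5O3-.
Remaining n(HC3H5O3) = 0.001913 mol; n(C3H5O3-) = 0.005276 mol.
By Henderson-Hasselbalch, pH = pKa + log([A^-]/[HA]) = 3.85 + log(0.005276/0.001913) = 3.85 + (+0.44) = 4.29.

4.29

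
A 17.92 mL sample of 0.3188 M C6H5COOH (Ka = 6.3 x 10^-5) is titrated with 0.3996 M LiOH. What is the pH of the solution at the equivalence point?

n(C6H5COOH) = 0.3188 x 0.01792 = 0.005713 mol; V(LiOH) at equivalence = 0.005713/0.3996 = 0.01430 L.
At equivalence all the acid is converted to C6H5COO-; total volume = 0.01792 + 0.01430 = 0.03222 L, so [C6H5COO-] = 0.005713/0.03222 = 0.1773 M.
Kb = Kw/Ka = 1.0e-14 / 6.3 x 10^-5 = 1.59e-10.
[OH^-] = sqrt(Kb x [C6H5COO-]) = sqrt(1.59e-10 x 0.1773) = 5.31e-6 M.
pOH = 5.28, so pH = 14.00 - 5.28 = 8.72.

8.72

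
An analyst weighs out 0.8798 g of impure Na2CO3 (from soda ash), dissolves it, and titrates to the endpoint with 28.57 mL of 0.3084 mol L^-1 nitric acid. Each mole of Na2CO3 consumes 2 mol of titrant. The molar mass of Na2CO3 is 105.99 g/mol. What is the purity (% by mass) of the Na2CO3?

53.1%

n(HNO3) = 0.3084 x 0.02857 = 0.008811 mol.
n(Na2CO3) = 0.008811 / 2 = 0.004405 mol.
mass of Na2CO3 = 0.004405 x 105.99 = 0.4669 g.
% purity = 0.4669 / 0.8798 x 100 = 53.1%.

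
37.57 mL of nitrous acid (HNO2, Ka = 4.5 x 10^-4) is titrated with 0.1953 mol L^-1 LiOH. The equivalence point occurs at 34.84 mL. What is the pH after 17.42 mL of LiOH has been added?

3.35

17.42 mL is exactly half the equivalence volume (34.84/2), i.e. the half-equivalence point.
There, n(HA) = n(A^-), so pH = pKa = -log(4.5 x 10^-4) = 3.35.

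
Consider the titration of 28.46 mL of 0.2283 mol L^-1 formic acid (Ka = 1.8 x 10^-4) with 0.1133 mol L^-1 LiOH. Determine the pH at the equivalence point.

n(HCOOH) = 0.2283 x 0.02846 = 0.006497 mol; V(LiOH) at equivalence = 0.006497/0.1133 = 0.05735 L.
At equivalence all the acid is converted to HCOO-; total volume = 0.02846 + 0.05735 = 0.08581 L, so [HCOO-] = 0.006497/0.08581 = 0.07572 M.
Kb = Kw/Ka = 1.0e-14 / 1.8 x 10^-4 = 5.56e-11.
[OH^-] = sqrt(Kb x [HCOO-]) = sqrt(5.56e-11 x 0.07572) = 2.05e-6 M.
pOH = 5.69, so pH = 14.00 - 5.69 = 8.31.

8.31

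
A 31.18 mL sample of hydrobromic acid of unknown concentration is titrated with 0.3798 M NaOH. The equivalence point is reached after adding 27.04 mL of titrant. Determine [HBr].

n(NaOH) delivered = 0.3798 x 0.02704 = 0.01027 mol.
For a 1:1 reaction, n(HBr) = 0.01027 mol.
[HBr] = 0.01027 mol / 0.03118 L = 0.329 M.

0.329 M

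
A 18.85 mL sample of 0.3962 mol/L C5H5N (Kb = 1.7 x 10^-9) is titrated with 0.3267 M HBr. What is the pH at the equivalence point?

2.99

n(C5H5N) = 0.3962 x 0.01885 = 0.007468 mol; V(HBr) at equivalence = 0.007468/0.3267 = 0.02286 L.
At equivalence the base is fully converted to C5H5NH+; total volume = 0.04171 L, so [C5H5NH+] = 0.007468/0.04171 = 0.1791 M.
Ka(C5H5NH+) = Kw/Kb = 1.0e-14 / 1.7 x 10^-9 = 5.88e-6.
[H^+] = sqrt(Ka x [C5H5NH+]) = sqrt(5.88e-6 x 0.1791) = 0.00103 M.
pH = -log(0.00103) = 2.99.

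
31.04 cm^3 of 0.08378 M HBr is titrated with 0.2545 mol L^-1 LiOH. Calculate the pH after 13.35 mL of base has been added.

n(acid) = 0.08378 x 0.03104 = 0.002601 mol; n(LiOH) added = 0.2545 x 0.01335 = 0.003398 mol.
Base is in excess by 0.003398 - 0.002601 = 0.0007970 mol in a total volume of 0.04439 L.
[OH^-] = 0.0007970/0.04439 = 0.01796 M, so pOH = 1.75 and pH = 14.00 - 1.75 = 12.25.

12.25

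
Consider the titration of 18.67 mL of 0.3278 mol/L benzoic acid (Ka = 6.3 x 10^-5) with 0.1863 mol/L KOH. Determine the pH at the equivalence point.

8.64

n(C6H5COOH) = 0.3278 x 0.01867 = 0.006120 mol; V(KOH) at equivalence = 0.006120/0.1863 = 0.03285 L.
At equivalence all the acid is converted to C6H5COO-; total volume = 0.01867 + 0.03285 = 0.05152 L, so [C6H5COO-] = 0.006120/0.05152 = 0.1188 M.
Kb = Kw/Ka = 1.0e-14 / 6.3 x 10^-5 = 1.59e-10.
[OH^-] = sqrt(Kb x [C6H5COO-]) = sqrt(1.59e-10 x 0.1188) = 4.34e-6 M.
pOH = 5.36, so pH = 14.00 - 5.36 = 8.64.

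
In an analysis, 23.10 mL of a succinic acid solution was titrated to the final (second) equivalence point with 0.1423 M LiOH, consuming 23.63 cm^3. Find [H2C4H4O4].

0.0728 M

n(LiOH) = 0.1423 x 0.02363 = 0.003363 mol.
At the final (second) equivalence point, 2 mol OH^- react per mol H2C4H4O4, so n(H2C4H4O4) = 0.003363 / 2 = 0.001681 mol.
[H2C4H4O4] = 0.001681 / 0.02310 L = 0.0728 M.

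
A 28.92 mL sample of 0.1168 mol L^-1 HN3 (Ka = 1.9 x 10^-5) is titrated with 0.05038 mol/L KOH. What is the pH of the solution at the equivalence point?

8.63

n(HN3) = 0.1168 x 0.02892 = 0.003378 mol; V(KOH) at equivalence = 0.003378/0.05038 = 0.06705 L.
At equivalence all the acid is converted to N3-; total volume = 0.02892 + 0.06705 = 0.09597 L, so [N3-] = 0.003378/0.09597 = 0.03520 M.
Kb = Kw/Ka = 1.0e-14 / 1.9 x 10^-5 = 5.26e-10.
[OH^-] = sqrt(Kb x [N3-]) = sqrt(5.26e-10 x 0.03520) = 4.30e-6 M.
pOH = 5.37, so pH = 14.00 - 5.37 = 8.63.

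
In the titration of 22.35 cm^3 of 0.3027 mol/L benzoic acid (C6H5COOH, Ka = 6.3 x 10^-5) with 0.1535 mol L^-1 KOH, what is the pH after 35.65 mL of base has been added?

Initial n(C6H5COOH) = 0.3027 x 0.02235 = 0.006765 mol.
n(KOH) added = 0.1535 x 0.03565 = 0.005472 mol, converting that many moles of C6H5COOH to C6H5COO-.
Remaining n(C6H5COOH) = 0.001293 mol; n(C6H5COO-) = 0.005472 mol.
By Henderson-Hasselbalch, pH = pKa + log([A^-]/[HA]) = 4.20 + log(0.005472/0.001293) = 4.20 + (+0.63) = 4.83.

4.83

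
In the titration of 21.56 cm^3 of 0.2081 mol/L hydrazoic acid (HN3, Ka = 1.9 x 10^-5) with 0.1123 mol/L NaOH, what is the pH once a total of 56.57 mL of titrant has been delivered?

n(acid) = 0.2081 x 0.02156 = 0.004487 mol; n(NaOH) added = 0.1123 x 0.05657 = 0.006353 mol.
Base is in excess by 0.006353 - 0.004487 = 0.001866 mol in a total volume of 0.07813 L.
[OH^-] = 0.001866/0.07813 = 0.02389 M, so pOH = 1.62 and pH = 14.00 - 1.62 = 12.38.

12.38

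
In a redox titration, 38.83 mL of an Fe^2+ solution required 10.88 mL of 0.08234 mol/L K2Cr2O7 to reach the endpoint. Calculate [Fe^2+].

0.138 M

n(K2Cr2O7) = 0.08234 x 0.01088 = 0.0008959 mol.
From the balanced equation, 1 mol K2Cr2O7 reacts with 6 mol Fe^2+, so n(Fe^2+) = 0.0008959 x 6/1 = 0.005375 mol.
[Fe^2+] = 0.005375 / 0.03883 L = 0.138 M.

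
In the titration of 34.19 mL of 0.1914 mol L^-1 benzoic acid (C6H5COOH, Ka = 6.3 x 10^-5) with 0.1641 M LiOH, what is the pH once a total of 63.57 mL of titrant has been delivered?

12.60

n(acid) = 0.1914 x 0.03419 = 0.006544 mol; n(LiOH) added = 0.1641 x 0.06357 = 0.01043 mol.
Base is in excess by 0.01043 - 0.006544 = 0.003888 mol in a total volume of 0.09776 L.
[OH^-] = 0.003888/0.09776 = 0.03977 M, so pOH = 1.40 and pH = 14.00 - 1.40 = 12.60.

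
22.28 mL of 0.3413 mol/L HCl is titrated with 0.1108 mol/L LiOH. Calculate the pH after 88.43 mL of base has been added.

12.30

n(acid) = 0.3413 x 0.02228 = 0.007604 mol; n(LiOH) added = 0.1108 x 0.08843 = 0.009798 mol.
Base is in excess by 0.009798 - 0.007604 = 0.002194 mol in a total volume of 0.1107 L.
[OH^-] = 0.002194/0.1107 = 0.01982 M, so pOH = 1.70 and pH = 14.00 - 1.70 = 12.30.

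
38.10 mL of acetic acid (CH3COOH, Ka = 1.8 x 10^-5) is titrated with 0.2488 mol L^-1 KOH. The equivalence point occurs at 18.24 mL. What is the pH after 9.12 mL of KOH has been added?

4.74

9.12 mL is exactly half the equivalence volume (18.24/2), i.e. the half-equivalence point.
There, n(HA) = n(A^-), so pH = pKa = -log(1.8 x 10^-5) = 4.74.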